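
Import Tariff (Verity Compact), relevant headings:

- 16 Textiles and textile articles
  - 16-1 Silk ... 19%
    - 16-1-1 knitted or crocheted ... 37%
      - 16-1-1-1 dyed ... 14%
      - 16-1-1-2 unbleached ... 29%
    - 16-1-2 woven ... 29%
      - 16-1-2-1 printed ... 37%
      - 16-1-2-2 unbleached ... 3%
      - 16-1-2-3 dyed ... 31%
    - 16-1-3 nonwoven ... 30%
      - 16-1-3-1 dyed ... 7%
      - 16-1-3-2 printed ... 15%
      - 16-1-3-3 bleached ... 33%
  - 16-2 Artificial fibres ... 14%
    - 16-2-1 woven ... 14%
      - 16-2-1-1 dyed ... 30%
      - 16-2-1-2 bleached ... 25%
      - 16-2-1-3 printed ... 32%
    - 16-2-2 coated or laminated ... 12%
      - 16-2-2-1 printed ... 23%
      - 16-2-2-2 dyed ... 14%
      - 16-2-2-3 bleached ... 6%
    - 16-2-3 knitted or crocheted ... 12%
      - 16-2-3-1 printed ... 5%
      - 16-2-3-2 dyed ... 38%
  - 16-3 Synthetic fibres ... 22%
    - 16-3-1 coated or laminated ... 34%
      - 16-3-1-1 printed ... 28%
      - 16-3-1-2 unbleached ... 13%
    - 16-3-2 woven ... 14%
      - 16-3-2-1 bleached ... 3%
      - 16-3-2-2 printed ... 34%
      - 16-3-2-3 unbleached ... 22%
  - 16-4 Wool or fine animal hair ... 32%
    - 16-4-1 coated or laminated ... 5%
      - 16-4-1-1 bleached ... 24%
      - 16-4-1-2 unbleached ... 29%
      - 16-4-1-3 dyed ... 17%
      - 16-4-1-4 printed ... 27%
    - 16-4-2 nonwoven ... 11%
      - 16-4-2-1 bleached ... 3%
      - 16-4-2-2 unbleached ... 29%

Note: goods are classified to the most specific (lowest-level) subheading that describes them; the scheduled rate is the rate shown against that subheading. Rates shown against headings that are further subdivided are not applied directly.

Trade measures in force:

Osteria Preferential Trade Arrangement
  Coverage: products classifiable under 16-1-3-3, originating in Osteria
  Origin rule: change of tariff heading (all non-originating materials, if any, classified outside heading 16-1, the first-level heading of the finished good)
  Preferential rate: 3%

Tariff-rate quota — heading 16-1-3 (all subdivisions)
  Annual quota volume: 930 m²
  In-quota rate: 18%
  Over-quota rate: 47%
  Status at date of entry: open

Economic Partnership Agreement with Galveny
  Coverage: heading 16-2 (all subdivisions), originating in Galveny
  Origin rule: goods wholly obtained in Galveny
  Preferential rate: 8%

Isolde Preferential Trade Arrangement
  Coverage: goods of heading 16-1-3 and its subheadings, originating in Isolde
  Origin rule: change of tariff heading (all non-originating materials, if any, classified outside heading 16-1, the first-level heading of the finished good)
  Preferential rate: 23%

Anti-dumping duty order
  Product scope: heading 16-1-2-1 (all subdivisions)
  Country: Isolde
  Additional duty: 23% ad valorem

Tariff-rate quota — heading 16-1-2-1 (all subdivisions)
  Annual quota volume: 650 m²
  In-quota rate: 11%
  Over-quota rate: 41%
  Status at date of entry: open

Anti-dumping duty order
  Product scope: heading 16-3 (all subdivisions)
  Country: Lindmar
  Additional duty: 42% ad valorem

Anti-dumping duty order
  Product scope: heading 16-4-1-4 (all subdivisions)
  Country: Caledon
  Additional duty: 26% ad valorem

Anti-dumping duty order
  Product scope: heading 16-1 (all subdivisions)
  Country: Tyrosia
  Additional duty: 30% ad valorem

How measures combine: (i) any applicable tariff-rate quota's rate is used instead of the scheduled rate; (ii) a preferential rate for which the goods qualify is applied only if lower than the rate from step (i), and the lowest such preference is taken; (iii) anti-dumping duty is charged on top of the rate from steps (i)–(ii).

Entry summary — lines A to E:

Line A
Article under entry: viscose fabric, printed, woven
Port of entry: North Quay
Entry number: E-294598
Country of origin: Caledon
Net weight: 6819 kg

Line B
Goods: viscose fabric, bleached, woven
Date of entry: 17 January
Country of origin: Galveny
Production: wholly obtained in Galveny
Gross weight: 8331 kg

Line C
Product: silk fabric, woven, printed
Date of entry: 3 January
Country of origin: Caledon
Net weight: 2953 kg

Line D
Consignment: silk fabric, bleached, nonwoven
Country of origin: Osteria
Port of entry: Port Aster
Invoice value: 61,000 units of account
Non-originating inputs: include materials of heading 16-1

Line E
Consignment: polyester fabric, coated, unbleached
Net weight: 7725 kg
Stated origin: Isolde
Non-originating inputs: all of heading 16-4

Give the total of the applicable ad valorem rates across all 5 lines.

82%

Line A: viscose → 16-2; woven → 16-2-1; printed → 16-2-1-3. Scheduled 32%. No special measure applies. → 32%.
Line B: viscose → 16-2; woven → 16-2-1; bleached → 16-2-1-2. Scheduled 25%. Galveny agreement on 16-2: wholly obtained → 8% available; preferential 8%. → 8%.
Line C: silk → 16-1; woven → 16-1-2; printed → 16-1-2-1. Scheduled 37%. quota on 16-1-2-1 open → in-quota 11%. → 11%.
Line D: silk → 16-1; nonwoven → 16-1-3; bleached → 16-1-3-3. Scheduled 33%. quota on 16-1-3 open → in-quota 18%; Osteria agreement on 16-1-3-3: CTH not met. → 18%.
Line E: polyester → 16-3; coated → 16-3-1; unbleached → 16-3-1-2. Scheduled 13%. Isolde agreement on 16-1-3: 16-3-1-2 not covered. → 13%.
Sum: 32% + 8% + 11% + 18% + 13% = 82%.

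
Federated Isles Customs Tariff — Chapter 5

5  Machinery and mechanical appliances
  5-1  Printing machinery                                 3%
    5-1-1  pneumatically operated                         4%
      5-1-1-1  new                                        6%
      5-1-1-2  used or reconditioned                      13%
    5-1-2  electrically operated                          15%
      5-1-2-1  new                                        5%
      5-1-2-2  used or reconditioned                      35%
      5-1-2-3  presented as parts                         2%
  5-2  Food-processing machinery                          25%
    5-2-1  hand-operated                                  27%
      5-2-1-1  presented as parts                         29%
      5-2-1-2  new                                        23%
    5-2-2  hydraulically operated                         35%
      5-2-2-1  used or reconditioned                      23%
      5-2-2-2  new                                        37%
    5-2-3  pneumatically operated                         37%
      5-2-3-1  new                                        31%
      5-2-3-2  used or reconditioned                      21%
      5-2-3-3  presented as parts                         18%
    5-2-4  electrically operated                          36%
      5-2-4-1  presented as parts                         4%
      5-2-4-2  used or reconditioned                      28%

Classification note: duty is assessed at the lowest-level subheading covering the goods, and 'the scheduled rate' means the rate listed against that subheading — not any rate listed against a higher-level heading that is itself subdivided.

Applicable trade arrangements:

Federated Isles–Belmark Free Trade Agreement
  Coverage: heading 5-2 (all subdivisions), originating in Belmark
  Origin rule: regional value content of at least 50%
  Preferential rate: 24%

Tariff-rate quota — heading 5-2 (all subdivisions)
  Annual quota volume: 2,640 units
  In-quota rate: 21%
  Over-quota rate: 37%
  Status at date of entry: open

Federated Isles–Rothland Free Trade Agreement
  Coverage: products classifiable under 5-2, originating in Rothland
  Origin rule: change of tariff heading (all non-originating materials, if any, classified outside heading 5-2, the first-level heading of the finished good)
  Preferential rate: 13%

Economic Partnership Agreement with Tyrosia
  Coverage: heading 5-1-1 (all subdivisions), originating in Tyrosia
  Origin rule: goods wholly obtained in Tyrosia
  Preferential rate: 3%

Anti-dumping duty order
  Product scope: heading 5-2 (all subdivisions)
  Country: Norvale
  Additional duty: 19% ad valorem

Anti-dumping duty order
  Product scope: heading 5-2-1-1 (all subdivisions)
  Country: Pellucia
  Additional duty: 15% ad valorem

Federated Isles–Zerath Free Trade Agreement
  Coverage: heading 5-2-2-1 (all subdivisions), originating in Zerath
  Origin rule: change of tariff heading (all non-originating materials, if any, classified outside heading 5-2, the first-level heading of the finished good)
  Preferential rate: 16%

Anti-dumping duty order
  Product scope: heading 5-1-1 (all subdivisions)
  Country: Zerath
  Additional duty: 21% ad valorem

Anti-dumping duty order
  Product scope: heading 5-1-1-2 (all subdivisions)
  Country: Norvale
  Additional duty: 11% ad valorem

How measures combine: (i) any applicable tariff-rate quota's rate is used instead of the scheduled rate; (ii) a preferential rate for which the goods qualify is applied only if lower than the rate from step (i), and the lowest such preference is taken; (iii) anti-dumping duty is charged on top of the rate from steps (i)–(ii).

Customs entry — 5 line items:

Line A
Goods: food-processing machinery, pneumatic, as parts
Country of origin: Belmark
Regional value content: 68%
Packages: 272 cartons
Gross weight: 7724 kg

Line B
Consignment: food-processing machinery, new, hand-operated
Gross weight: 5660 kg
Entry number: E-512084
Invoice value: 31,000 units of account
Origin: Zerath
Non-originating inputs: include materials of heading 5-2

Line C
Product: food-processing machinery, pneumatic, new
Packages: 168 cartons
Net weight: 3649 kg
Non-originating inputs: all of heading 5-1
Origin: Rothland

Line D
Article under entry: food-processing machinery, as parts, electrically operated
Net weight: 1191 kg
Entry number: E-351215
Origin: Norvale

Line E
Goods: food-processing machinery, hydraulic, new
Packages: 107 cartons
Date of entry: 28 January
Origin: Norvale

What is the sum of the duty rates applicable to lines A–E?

Line A: food-processing → 5-2; pneumatic → 5-2-3; as parts → 5-2-3-3. Scheduled 18%. quota on 5-2 open → in-quota 21%; Belmark agreement on 5-2: RVC ≥ 50% → 24% available; preference 24% not lower than 21% → no reduction. → 21%.
Line B: food-processing → 5-2; hand-operated → 5-2-1; new → 5-2-1-2. Scheduled 23%. quota on 5-2 open → in-quota 21%; Zerath agreement on 5-2-2-1: 5-2-1-2 not covered. → 21%.
Line C: food-processing → 5-2; pneumatic → 5-2-3; new → 5-2-3-1. Scheduled 31%. quota on 5-2 open → in-quota 21%; Rothland agreement on 5-2: CTH met → 13% available; preferential 13%. → 13%.
Line D: food-processing → 5-2; electrically operated → 5-2-4; as parts → 5-2-4-1. Scheduled 4%. quota on 5-2 open → in-quota 21%; anti-dumping (Norvale, 5-2): +19%; total 21% + 19% = 40%. → 40%.
Line E: food-processing → 5-2; hydraulic → 5-2-2; new → 5-2-2-2. Scheduled 37%. quota on 5-2 open → in-quota 21%; anti-dumping (Norvale, 5-2): +19%; total 21% + 19% = 40%. → 40%.
Sum: 21% + 21% + 13% + 40% + 40% = 135%.

135%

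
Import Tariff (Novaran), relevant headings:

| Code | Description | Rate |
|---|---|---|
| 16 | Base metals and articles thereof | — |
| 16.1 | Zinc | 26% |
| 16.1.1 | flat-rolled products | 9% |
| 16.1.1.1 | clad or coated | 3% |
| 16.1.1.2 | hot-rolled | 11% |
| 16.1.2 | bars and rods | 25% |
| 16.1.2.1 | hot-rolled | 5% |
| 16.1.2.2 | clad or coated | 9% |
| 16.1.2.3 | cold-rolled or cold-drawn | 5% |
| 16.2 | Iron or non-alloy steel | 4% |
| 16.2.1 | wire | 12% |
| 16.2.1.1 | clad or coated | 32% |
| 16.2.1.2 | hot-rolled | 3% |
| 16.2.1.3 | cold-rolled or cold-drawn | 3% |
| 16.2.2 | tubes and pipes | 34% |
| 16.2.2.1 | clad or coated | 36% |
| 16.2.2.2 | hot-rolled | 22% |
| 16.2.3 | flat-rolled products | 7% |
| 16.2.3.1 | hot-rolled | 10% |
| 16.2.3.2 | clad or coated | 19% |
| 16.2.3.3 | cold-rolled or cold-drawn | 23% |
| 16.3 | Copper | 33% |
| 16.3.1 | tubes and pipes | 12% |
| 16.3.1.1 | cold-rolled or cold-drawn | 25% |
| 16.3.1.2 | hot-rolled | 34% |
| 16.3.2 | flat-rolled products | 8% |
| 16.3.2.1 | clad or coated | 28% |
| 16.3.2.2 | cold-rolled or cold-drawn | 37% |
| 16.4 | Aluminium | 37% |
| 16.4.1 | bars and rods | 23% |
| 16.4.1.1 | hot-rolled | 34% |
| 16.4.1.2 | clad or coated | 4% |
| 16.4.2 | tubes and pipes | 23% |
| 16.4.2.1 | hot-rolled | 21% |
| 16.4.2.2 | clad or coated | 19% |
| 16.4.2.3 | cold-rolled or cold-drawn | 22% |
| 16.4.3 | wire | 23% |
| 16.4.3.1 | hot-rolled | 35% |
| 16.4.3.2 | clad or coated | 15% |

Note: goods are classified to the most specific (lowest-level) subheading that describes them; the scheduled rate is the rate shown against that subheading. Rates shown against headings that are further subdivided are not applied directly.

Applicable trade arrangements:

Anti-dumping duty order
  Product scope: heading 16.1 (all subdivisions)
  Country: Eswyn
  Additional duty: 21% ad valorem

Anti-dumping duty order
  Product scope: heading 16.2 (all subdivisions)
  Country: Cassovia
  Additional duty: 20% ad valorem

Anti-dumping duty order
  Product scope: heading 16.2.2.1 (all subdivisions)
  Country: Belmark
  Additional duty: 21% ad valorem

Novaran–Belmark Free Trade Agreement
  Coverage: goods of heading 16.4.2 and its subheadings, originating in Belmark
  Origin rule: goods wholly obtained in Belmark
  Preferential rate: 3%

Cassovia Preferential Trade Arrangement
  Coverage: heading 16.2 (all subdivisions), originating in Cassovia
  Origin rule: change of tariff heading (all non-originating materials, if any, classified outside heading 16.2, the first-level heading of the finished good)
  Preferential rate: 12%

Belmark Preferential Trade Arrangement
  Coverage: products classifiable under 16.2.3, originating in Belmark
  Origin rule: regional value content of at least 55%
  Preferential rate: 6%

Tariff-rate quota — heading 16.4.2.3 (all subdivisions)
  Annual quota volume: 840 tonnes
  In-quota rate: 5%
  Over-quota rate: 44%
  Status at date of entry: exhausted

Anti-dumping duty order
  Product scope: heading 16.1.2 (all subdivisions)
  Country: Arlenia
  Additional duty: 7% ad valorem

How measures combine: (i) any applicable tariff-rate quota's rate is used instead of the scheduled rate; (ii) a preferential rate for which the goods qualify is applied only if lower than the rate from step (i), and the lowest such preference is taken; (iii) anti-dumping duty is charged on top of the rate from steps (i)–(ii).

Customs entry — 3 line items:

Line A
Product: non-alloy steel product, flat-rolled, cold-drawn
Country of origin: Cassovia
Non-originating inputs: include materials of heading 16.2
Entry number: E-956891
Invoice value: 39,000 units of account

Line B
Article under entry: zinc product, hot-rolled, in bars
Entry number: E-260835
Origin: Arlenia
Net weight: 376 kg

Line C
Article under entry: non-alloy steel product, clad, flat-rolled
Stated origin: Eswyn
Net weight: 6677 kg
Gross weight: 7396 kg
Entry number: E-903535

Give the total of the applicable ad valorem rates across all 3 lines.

74%

Line A: non-alloy steel → 16.2; flat-rolled → 16.2.3; cold-drawn → 16.2.3.3. Scheduled 23%. Cassovia agreement on 16.2: CTH not met; anti-dumping (Cassovia, 16.2): +20%; total 23% + 20% = 43%. → 43%.
Line B: zinc → 16.1; in bars → 16.1.2; hot-rolled → 16.1.2.1. Scheduled 5%. anti-dumping (Arlenia, 16.1.2): +7%; total 5% + 7% = 12%. → 12%.
Line C: non-alloy steel → 16.2; flat-rolled → 16.2.3; clad → 16.2.3.2. Scheduled 19%. No special measure applies. → 19%.
Sum: 43% + 12% + 19% = 74%.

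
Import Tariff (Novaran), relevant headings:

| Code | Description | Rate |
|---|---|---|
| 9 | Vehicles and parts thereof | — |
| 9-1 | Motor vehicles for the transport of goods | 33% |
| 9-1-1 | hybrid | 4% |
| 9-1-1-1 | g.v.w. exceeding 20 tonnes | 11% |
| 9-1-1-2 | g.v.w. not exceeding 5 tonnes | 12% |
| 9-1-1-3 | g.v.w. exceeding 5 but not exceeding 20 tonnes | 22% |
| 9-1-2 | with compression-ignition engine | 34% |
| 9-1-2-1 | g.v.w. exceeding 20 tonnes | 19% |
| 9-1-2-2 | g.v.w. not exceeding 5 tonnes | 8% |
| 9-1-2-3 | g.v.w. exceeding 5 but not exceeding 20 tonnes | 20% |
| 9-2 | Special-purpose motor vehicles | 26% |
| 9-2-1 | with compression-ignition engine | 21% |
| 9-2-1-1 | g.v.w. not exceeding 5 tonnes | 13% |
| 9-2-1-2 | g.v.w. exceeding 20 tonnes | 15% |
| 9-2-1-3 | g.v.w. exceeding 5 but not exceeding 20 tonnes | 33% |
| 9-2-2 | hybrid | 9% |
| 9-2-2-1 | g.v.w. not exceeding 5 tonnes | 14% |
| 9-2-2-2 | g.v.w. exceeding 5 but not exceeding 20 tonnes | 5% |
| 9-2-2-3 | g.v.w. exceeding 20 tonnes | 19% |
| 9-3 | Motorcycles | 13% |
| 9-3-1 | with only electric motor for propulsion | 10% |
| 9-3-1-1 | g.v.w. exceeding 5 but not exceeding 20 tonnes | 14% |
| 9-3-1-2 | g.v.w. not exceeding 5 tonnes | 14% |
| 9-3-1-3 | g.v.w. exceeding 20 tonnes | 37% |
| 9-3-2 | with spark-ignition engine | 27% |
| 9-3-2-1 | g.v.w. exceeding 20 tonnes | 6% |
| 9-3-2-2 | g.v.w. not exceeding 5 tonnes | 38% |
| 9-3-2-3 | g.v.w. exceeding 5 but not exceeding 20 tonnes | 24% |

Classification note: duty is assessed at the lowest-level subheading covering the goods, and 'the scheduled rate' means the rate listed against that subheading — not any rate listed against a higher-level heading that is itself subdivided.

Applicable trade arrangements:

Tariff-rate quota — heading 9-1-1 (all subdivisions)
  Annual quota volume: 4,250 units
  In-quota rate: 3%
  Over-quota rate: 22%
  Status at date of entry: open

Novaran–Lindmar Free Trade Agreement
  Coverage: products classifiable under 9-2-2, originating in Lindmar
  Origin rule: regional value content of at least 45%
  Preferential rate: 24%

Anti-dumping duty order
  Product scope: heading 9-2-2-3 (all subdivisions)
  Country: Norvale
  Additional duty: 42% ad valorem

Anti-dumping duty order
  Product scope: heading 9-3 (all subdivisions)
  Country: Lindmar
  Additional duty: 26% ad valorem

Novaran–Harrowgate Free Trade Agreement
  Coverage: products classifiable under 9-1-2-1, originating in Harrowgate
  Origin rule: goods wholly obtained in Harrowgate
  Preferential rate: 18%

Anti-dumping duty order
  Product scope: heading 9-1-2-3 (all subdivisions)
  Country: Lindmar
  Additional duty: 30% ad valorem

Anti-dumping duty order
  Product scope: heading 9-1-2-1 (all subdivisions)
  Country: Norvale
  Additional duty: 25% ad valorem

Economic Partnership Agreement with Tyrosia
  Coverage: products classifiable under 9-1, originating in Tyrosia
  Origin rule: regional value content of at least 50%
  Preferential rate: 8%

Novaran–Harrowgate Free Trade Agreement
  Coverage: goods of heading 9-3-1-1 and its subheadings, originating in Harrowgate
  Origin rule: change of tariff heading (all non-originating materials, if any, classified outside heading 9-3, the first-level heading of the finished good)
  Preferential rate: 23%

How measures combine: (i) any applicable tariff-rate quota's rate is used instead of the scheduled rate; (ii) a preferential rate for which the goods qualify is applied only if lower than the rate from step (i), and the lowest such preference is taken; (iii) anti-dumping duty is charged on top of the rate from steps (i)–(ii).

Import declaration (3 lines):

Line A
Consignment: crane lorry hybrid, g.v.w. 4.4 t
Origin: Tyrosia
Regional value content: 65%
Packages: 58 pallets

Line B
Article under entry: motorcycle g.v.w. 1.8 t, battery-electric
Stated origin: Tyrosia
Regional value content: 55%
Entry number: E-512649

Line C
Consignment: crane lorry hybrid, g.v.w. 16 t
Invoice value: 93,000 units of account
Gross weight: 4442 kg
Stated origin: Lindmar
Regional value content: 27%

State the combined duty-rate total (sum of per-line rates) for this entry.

Line A: crane lorry → 9-2; hybrid → 9-2-2; g.v.w. 4.4 t → 9-2-2-1. Scheduled 14%. Tyrosia agreement on 9-1: 9-2-2-1 not covered. → 14%.
Line B: motorcycle → 9-3; battery-electric → 9-3-1; g.v.w. 1.8 t → 9-3-1-2. Scheduled 14%. Tyrosia agreement on 9-1: 9-3-1-2 not covered. → 14%.
Line C: crane lorry → 9-2; hybrid → 9-2-2; g.v.w. 16 t → 9-2-2-2. Scheduled 5%. Lindmar agreement on 9-2-2: RVC < 45%. → 5%.
Sum: 14% + 14% + 5% = 33%.

33%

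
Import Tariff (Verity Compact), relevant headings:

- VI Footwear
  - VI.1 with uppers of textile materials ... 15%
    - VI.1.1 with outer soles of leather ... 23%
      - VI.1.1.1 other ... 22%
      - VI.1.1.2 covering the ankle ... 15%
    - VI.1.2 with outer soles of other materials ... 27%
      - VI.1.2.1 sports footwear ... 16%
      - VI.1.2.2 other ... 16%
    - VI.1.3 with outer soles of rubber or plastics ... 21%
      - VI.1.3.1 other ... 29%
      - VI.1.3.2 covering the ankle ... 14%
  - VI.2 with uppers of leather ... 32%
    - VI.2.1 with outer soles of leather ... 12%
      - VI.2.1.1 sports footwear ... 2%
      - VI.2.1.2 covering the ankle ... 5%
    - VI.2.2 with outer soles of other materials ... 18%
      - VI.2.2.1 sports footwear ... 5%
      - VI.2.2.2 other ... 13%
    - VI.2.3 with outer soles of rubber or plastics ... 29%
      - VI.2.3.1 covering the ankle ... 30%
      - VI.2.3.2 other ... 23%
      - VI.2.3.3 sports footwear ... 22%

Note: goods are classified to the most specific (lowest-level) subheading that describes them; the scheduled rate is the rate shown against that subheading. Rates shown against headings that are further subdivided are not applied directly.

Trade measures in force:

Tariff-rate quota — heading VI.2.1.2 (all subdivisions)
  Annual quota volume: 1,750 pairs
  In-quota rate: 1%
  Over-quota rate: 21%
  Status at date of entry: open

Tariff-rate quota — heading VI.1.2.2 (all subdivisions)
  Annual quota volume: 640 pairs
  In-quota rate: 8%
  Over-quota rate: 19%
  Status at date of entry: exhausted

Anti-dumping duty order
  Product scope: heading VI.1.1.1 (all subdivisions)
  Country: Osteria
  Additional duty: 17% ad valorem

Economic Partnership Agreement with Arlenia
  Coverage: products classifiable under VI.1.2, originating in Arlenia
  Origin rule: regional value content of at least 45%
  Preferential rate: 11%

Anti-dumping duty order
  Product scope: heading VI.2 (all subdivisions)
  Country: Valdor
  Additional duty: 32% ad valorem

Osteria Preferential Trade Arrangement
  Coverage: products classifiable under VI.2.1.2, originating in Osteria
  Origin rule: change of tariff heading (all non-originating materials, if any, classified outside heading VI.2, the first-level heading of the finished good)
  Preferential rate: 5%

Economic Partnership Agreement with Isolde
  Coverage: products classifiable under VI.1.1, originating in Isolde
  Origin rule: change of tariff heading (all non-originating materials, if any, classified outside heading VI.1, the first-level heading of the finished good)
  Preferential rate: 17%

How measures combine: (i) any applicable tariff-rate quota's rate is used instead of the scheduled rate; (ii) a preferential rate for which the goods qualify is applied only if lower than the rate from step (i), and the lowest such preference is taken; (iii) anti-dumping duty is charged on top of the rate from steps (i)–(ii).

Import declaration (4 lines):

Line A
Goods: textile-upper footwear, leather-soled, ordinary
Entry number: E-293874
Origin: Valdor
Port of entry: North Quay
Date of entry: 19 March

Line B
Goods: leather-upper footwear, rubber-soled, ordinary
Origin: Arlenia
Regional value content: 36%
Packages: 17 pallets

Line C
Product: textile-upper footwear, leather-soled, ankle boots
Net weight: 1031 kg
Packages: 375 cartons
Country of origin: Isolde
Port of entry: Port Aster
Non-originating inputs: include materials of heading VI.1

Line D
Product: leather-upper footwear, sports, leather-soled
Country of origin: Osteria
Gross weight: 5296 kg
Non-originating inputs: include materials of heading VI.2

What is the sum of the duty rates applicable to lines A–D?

62%

Line A: textile-upper → VI.1; leather-soled → VI.1.1; ordinary → VI.1.1.1. Scheduled 22%. No special measure applies. → 22%.
Line B: leather-upper → VI.2; rubber-soled → VI.2.3; ordinary → VI.2.3.2. Scheduled 23%. Arlenia agreement on VI.1.2: VI.2.3.2 not covered. → 23%.
Line C: textile-upper → VI.1; leather-soled → VI.1.1; ankle boots → VI.1.1.2. Scheduled 15%. Isolde agreement on VI.1.1: CTH not met. → 15%.
Line D: leather-upper → VI.2; leather-soled → VI.2.1; sports → VI.2.1.1. Scheduled 2%. Osteria agreement on VI.2.1.2: VI.2.1.1 not covered. → 2%.
Sum: 22% + 23% + 15% + 2% = 62%.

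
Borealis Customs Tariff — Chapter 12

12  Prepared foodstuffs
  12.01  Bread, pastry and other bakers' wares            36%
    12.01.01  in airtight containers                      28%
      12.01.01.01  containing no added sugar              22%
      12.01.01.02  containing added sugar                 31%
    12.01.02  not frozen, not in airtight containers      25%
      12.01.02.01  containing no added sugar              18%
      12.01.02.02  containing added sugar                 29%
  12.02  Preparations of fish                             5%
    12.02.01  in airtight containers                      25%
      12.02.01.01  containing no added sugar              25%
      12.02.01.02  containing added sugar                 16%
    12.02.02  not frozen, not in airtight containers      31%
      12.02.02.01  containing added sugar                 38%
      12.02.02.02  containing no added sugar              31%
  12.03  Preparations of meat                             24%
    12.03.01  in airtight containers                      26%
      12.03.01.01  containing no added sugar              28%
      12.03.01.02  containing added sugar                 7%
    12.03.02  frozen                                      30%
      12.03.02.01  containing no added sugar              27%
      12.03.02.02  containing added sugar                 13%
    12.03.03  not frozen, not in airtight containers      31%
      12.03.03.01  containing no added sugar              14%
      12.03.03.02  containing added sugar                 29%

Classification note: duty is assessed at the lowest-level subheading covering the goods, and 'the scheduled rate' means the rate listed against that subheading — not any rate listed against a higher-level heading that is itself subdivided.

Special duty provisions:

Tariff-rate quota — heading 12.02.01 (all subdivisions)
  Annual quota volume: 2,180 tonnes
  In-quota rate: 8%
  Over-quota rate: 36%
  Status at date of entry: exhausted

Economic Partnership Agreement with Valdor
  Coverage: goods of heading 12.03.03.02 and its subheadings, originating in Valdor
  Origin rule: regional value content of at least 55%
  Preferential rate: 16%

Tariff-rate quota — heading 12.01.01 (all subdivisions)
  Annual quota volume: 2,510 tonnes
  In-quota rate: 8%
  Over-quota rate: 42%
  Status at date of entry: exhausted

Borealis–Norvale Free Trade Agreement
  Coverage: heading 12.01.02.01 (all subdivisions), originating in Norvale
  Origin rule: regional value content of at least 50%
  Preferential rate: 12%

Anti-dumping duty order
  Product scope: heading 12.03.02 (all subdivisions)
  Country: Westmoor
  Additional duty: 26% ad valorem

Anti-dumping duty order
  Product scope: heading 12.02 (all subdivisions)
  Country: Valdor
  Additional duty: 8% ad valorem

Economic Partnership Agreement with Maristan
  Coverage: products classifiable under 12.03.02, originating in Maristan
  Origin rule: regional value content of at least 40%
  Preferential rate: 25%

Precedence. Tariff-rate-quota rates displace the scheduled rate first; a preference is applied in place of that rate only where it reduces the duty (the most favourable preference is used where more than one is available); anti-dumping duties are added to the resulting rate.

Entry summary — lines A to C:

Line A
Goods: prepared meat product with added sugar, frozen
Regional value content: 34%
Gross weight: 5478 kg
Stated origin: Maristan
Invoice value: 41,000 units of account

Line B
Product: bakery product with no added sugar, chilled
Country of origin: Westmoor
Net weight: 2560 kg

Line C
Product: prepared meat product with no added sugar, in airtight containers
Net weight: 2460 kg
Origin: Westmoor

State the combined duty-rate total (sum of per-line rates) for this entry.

59%

Line A: prepared meat product → 12.03; frozen → 12.03.02; with added sugar → 12.03.02.02. Scheduled 13%. Maristan agreement on 12.03.02: RVC < 40%. → 13%.
Line B: bakery product → 12.01; chilled → 12.01.02; with no added sugar → 12.01.02.01. Scheduled 18%. No special measure applies. → 18%.
Line C: prepared meat product → 12.03; in airtight containers → 12.03.01; with no added sugar → 12.03.01.01. Scheduled 28%. No special measure applies. → 28%.
Sum: 13% + 18% + 28% = 59%.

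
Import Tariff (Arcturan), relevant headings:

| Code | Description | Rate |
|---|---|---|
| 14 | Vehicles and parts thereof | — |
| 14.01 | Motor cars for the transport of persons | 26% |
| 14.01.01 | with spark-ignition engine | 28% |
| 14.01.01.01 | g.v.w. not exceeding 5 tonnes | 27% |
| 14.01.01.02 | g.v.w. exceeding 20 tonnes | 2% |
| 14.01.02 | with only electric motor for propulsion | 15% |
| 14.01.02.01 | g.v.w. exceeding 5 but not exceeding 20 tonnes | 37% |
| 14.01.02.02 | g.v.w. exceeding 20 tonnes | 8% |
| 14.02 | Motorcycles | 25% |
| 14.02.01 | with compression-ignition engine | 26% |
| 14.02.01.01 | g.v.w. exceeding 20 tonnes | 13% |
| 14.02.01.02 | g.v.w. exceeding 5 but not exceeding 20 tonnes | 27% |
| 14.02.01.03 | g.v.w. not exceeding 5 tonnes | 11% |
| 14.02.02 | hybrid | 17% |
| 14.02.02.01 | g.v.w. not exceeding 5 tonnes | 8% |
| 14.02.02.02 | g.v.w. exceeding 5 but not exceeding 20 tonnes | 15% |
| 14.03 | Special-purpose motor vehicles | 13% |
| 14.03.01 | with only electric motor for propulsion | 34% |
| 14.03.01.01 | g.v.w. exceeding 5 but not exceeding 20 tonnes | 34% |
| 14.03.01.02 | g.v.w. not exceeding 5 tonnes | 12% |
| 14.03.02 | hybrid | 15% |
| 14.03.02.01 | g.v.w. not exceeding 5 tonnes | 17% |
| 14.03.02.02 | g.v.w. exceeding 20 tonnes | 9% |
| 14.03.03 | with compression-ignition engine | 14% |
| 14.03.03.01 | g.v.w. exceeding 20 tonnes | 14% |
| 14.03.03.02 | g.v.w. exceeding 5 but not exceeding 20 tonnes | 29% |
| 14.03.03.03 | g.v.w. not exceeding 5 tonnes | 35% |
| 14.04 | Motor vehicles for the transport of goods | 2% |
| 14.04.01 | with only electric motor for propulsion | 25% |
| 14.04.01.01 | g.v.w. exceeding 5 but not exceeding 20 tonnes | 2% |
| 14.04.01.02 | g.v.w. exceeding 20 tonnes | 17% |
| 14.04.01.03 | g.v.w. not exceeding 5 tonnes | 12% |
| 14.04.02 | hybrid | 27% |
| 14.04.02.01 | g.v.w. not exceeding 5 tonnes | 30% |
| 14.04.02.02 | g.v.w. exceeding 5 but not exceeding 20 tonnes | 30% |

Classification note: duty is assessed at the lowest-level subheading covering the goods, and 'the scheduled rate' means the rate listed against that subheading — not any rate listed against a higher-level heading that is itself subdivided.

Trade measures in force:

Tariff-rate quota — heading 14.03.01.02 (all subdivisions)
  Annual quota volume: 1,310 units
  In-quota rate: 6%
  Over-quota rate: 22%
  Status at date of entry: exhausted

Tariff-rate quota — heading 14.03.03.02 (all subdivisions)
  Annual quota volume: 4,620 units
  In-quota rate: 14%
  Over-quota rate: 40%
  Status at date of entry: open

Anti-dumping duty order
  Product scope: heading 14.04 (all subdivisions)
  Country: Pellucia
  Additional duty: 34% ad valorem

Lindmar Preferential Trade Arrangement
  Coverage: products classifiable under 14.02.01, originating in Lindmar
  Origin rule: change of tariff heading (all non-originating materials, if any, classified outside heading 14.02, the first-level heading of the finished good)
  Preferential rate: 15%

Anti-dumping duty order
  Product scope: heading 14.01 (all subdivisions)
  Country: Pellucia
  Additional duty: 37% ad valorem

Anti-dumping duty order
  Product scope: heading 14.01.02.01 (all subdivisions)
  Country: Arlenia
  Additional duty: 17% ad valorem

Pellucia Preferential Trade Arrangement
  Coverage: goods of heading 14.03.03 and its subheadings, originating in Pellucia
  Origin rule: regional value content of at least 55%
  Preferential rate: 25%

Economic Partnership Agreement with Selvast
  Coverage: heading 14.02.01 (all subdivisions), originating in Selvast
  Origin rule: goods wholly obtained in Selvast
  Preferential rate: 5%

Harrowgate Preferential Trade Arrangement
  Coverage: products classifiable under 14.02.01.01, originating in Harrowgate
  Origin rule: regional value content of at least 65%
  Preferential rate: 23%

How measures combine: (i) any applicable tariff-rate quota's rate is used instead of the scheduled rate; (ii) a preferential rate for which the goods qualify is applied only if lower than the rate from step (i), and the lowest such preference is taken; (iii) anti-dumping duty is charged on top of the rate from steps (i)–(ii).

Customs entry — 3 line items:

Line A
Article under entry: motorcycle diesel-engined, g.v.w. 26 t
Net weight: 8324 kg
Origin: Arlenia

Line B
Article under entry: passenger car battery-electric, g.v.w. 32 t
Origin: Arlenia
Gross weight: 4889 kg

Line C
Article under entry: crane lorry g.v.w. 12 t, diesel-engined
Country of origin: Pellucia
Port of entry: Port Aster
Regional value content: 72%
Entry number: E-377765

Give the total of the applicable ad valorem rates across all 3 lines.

35%

Line A: motorcycle → 14.02; diesel-engined → 14.02.01; g.v.w. 26 t → 14.02.01.01. Scheduled 13%. No special measure applies. → 13%.
Line B: passenger car → 14.01; battery-electric → 14.01.02; g.v.w. 32 t → 14.01.02.02. Scheduled 8%. No special measure applies. → 8%.
Line C: crane lorry → 14.03; diesel-engined → 14.03.03; g.v.w. 12 t → 14.03.03.02. Scheduled 29%. quota on 14.03.03.02 open → in-quota 14%; Pellucia agreement on 14.03.03: RVC ≥ 55% → 25% available; preference 25% not lower than 14% → no reduction. → 14%.
Sum: 13% + 8% + 14% = 35%.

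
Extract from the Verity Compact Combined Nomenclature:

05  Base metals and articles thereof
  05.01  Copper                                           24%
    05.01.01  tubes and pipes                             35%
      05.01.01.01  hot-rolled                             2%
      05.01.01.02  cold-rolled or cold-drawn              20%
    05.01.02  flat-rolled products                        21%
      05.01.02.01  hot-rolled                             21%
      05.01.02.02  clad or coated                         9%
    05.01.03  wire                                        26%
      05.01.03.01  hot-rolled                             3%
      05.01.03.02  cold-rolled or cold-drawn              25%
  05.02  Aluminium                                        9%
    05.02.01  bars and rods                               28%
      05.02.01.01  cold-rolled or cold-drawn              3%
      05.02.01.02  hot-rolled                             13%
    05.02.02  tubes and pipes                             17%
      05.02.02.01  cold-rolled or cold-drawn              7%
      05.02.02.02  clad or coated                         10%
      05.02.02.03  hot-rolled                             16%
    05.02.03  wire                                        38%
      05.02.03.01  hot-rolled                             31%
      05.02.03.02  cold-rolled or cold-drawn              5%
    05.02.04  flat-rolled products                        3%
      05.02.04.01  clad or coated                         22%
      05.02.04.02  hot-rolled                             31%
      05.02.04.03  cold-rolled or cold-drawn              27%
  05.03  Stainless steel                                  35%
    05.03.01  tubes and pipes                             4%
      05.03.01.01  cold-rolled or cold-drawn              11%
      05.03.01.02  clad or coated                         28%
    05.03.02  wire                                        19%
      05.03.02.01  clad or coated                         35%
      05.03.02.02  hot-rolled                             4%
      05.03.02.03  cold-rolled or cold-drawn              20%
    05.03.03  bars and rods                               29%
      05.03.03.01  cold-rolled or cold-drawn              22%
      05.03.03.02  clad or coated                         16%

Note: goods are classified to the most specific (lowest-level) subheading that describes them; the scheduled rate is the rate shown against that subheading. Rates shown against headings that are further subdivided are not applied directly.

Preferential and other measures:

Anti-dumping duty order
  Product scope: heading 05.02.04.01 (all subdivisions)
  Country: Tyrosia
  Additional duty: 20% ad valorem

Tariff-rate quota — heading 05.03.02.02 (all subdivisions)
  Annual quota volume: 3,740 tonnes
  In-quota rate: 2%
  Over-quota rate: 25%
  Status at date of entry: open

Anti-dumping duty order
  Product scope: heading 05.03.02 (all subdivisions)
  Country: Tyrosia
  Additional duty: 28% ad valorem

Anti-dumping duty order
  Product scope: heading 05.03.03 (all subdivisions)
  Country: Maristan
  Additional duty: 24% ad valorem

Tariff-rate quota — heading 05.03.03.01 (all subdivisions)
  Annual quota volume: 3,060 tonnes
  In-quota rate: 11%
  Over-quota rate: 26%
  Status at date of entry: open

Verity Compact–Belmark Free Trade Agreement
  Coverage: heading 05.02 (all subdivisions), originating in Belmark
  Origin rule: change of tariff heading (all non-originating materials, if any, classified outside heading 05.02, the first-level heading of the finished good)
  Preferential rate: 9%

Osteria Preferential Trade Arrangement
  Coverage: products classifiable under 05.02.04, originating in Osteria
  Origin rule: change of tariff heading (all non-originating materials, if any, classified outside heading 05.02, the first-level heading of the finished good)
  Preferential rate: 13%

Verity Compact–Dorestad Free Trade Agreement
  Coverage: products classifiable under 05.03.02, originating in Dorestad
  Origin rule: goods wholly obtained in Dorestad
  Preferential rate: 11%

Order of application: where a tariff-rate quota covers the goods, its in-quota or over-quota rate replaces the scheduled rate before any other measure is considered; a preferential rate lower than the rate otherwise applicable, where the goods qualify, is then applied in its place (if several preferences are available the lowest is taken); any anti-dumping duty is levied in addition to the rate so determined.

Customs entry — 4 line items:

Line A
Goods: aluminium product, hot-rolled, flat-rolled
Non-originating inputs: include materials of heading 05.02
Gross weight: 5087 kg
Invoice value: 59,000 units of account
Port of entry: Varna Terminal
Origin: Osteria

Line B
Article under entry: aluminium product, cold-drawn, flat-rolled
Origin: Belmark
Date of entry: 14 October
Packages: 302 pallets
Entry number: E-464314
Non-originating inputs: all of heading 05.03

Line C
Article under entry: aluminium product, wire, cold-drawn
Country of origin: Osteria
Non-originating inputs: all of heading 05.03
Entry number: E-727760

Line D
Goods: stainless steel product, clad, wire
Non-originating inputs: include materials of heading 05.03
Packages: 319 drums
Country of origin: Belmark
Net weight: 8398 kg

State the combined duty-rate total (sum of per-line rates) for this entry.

Line A: aluminium → 05.02; flat-rolled → 05.02.04; hot-rolled → 05.02.04.02. Scheduled 31%. Osteria agreement on 05.02.04: CTH not met. → 31%.
Line B: aluminium → 05.02; flat-rolled → 05.02.04; cold-drawn → 05.02.04.03. Scheduled 27%. Belmark agreement on 05.02: CTH met → 9% available; preferential 9%. → 9%.
Line C: aluminium → 05.02; wire → 05.02.03; cold-drawn → 05.02.03.02. Scheduled 5%. Osteria agreement on 05.02.04: 05.02.03.02 not covered. → 5%.
Line D: stainless steel → 05.03; wire → 05.03.02; clad → 05.03.02.01. Scheduled 35%. Belmark agreement on 05.02: 05.03.02.01 not covered. → 35%.
Sum: 31% + 9% + 5% + 35% = 80%.

80%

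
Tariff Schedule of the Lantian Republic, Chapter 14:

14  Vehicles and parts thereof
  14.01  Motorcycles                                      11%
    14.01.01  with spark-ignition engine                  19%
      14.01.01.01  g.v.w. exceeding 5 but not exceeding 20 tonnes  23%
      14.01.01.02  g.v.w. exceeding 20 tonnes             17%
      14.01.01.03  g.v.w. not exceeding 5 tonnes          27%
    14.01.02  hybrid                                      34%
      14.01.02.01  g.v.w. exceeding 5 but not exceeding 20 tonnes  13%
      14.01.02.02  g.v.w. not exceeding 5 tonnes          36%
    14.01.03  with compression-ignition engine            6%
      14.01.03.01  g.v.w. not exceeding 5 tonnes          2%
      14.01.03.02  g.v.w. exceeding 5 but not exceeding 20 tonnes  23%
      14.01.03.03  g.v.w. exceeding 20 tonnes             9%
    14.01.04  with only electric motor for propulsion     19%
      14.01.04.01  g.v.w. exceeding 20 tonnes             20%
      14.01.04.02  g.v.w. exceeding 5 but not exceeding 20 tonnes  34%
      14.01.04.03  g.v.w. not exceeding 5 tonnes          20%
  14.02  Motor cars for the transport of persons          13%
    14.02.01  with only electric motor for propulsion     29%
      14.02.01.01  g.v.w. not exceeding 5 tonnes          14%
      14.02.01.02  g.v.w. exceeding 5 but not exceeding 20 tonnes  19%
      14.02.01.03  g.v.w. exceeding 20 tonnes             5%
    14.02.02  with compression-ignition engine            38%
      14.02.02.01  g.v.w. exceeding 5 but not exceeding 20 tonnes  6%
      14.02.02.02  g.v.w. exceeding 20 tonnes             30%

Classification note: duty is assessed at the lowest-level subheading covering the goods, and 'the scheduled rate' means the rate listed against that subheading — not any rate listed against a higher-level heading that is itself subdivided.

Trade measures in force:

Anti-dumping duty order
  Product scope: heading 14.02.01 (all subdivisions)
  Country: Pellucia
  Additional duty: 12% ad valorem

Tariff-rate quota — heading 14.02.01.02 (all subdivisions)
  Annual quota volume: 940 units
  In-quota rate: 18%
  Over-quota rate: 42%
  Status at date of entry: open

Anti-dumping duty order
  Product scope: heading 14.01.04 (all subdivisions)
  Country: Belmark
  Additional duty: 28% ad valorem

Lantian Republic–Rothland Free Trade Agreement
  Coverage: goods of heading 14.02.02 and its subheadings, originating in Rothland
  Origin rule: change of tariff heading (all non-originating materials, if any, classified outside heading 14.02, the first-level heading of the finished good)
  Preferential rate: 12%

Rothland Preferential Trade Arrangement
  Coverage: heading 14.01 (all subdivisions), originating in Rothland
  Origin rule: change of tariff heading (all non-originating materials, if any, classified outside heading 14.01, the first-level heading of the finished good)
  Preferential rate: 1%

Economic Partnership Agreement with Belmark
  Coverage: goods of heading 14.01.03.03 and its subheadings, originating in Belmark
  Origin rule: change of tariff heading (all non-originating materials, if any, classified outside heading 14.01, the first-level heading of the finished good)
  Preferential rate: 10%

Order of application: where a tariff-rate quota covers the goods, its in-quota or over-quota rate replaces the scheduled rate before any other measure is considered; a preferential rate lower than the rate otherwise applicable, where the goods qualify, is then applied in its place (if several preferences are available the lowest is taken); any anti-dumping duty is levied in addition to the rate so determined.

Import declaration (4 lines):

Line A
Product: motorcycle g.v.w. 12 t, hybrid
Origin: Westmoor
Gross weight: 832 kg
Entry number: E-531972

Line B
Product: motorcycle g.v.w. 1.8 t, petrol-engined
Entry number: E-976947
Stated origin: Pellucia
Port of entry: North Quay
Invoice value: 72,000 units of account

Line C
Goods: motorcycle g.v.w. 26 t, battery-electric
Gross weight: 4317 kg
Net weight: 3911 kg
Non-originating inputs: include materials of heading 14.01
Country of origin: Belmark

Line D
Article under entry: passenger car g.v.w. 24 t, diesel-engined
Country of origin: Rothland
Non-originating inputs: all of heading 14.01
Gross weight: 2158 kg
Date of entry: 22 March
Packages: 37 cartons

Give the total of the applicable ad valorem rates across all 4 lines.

Line A: motorcycle → 14.01; hybrid → 14.01.02; g.v.w. 12 t → 14.01.02.01. Scheduled 13%. No special measure applies. → 13%.
Line B: motorcycle → 14.01; petrol-engined → 14.01.01; g.v.w. 1.8 t → 14.01.01.03. Scheduled 27%. No special measure applies. → 27%.
Line C: motorcycle → 14.01; battery-electric → 14.01.04; g.v.w. 26 t → 14.01.04.01. Scheduled 20%. Belmark agreement on 14.01.03.03: 14.01.04.01 not covered; anti-dumping (Belmark, 14.01.04): +28%; total 20% + 28% = 48%. → 48%.
Line D: passenger car → 14.02; diesel-engined → 14.02.02; g.v.w. 24 t → 14.02.02.02. Scheduled 30%. Rothland agreement on 14.02.02: CTH met → 12% available; Rothland agreement on 14.01: 14.02.02.02 not covered; preferential 12%. → 12%.
Sum: 13% + 27% + 48% + 12% = 100%.

100%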